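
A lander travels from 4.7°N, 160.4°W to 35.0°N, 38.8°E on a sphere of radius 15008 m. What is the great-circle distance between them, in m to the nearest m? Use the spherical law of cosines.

With latitudes φ₁ = 4.700°, φ₂ = 35.000° and longitude difference Δλ = -160.800°:
cos c = sin φ₁ sin φ₂ + cos φ₁ cos φ₂ cos Δλ = (0.0819)(0.5736) + (0.9966)(0.8192)(-0.9444) = -0.72399,
so c = arccos(-0.72399) = 2.38036 rad.
Distance = R·c = 15008 × 2.3804 ≈ 35724 m.

35724 m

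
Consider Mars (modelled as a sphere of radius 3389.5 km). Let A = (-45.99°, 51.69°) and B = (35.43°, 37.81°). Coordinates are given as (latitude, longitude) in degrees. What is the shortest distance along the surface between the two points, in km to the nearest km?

4873 km

In radians: φ₁ = -0.8027, φ₂ = 0.6184, Δλ = -13.880° = -0.2423 rad.
cos c = sin φ₁ sin φ₂ + cos φ₁ cos φ₂ cos Δλ = (-0.7192)(0.5797) + (0.6948)(0.8148)(0.9708) = 0.13266,
so c = arccos(0.13266) = 1.43774 rad.
Distance = R·c = 3389.5 × 1.4377 ≈ 4873 km.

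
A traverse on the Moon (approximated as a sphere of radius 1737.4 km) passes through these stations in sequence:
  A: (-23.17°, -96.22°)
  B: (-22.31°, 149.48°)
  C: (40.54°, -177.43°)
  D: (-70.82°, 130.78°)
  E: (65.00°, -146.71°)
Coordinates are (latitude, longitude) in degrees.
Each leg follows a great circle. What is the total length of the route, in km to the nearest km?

Leg A→B: central angle 1.7728 rad, distance 3080.1 km.
Leg B→C: central angle 1.2214 rad, distance 2122.1 km.
Leg C→D: central angle 2.0482 rad, distance 3558.5 km.
Leg D→E: central angle 2.5642 rad, distance 4455.1 km.
Total: 3080.1 + 2122.1 + 3558.5 + 4455.1 ≈ 13216 km.

13216 km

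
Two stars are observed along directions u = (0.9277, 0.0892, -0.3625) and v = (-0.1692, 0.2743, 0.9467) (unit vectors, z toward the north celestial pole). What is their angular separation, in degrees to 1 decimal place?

118.4°

u·v = -0.4757; |u| = 1.0000, |v| = 1.0001.
cos θ = (u·v)/(|u||v|) = -0.4757, so θ = 118.4°.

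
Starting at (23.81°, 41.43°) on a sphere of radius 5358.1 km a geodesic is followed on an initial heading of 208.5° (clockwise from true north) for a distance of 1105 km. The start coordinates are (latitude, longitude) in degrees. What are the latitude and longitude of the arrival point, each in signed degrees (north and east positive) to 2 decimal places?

Angular distance δ = d/R = 1105/5358.1 = 0.20623 rad; initial bearing θ = 3.6390 rad.
sin φ₂ = sin φ₁ cos δ + cos φ₁ sin δ cos θ = (0.4037)(0.9788) + (0.9149)(0.2048)(-0.8788) = 0.2305, so φ₂ = 13.33°.
Δλ = atan2(sin θ sin δ cos φ₁, cos δ − sin φ₁ sin φ₂) = atan2(-0.0894, 0.8858) = -5.763°.
λ₂ = 41.430° − 5.763° = 35.67°.

13.33°, 35.67°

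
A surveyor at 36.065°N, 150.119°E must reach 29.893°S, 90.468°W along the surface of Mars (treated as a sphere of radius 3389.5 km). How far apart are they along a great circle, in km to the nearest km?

7667 km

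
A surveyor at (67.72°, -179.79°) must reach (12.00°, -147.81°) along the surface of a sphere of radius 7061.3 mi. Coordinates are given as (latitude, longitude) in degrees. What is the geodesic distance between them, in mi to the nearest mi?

7338 mi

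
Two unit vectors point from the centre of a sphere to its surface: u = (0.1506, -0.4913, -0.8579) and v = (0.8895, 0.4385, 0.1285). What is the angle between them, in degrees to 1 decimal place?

101.1°

u·v = -0.1917; |u| = 1.0000, |v| = 1.0000.
cos θ = (u·v)/(|u||v|) = -0.1917, so θ = 101.1°.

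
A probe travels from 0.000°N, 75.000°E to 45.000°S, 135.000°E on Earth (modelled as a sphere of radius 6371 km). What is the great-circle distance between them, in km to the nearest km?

Let φ₁ = 0.0000 rad, φ₂ = -0.7854 rad, and Δλ = 1.0472 rad.
cos c = sin φ₁ sin φ₂ + cos φ₁ cos φ₂ cos Δλ = (0.0000)(-0.7071) + (1.0000)(0.7071)(0.5000) = 0.35355,
so c = arccos(0.35355) = 1.20943 rad.
Distance = R·c = 6371 × 1.2094 ≈ 7705 km.

7705 km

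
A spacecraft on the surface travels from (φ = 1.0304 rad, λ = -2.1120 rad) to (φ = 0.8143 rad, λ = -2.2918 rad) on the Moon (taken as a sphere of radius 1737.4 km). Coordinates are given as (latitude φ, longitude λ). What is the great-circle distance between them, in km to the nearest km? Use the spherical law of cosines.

419 km

In radians: φ₁ = 1.0304, φ₂ = 0.8143, Δλ = -10.302° = -0.1798 rad.
cos c = sin φ₁ sin φ₂ + cos φ₁ cos φ₂ cos Δλ = (0.8575)(0.7272) + (0.5145)(0.6864)(0.9839) = 0.97105,
so c = arccos(0.97105) = 0.24121 rad.
Distance = R·c = 1737.4 × 0.2412 ≈ 419 km.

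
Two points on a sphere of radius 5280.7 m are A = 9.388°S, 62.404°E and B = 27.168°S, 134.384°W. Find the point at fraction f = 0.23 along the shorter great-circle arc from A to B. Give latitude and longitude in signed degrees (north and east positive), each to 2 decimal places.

Central angle δ = 2.4432 rad. Interpolating on the sphere with fraction f = 0.23:
P = [sin((1−f)δ)·A + sin(fδ)·B] / sin δ = 1.4809·A + 0.8286·B in Cartesian coordinates,
giving P = (0.1611, 0.7679, -0.6199), i.e. latitude -38.31°, longitude 78.15°.

-38.31°, 78.15°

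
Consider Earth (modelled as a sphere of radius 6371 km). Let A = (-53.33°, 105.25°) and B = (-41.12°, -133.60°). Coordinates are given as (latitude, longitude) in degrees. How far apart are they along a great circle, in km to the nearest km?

8101 km

In radians: φ₁ = -0.9308, φ₂ = -0.7177, Δλ = 121.150° = 2.1145 rad.
cos c = sin φ₁ sin φ₂ + cos φ₁ cos φ₂ cos Δλ = (-0.8021)(-0.6576) + (0.5972)(0.7533)(-0.5173) = 0.29476,
so c = arccos(0.29476) = 1.27159 rad.
Distance = R·c = 6371 × 1.2716 ≈ 8101 km.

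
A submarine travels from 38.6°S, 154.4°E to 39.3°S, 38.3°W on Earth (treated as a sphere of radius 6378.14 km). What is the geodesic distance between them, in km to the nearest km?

With latitudes φ₁ = -38.600°, φ₂ = -39.300° and longitude difference Δλ = 167.300°:
cos c = sin φ₁ sin φ₂ + cos φ₁ cos φ₂ cos Δλ = (-0.6239)(-0.6334) + (0.7815)(0.7738)(-0.9755) = -0.19482,
so c = arccos(-0.19482) = 1.76687 rad.
Distance = R·c = 6378.14 × 1.7669 ≈ 11269 km.

11269 km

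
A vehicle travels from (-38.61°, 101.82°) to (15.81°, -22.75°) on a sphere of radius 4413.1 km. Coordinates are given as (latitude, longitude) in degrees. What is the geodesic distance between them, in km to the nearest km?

Let φ₁ = -0.6739 rad, φ₂ = 0.2759 rad, and Δλ = -2.1742 rad.
cos c = sin φ₁ sin φ₂ + cos φ₁ cos φ₂ cos Δλ = (-0.6240)(0.2724) + (0.7814)(0.9622)(-0.5674) = -0.59662,
so c = arccos(-0.59662) = 2.21008 rad.
Distance = R·c = 4413.1 × 2.2101 ≈ 9753 km.

9753 km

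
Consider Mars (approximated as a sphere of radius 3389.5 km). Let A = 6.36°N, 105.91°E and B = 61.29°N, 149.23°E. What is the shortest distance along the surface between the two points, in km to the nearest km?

3763 km

In radians: φ₁ = 0.1110, φ₂ = 1.0697, Δλ = 43.320° = 0.7561 rad.
Haversine: a = sin²(Δφ/2) + cos φ₁ cos φ₂ sin²(Δλ/2) = 0.2127 + (0.9938)(0.4804)(0.1362) = 0.27775.
Central angle c = 2·arcsin(√a) = 1.11019 rad.
Distance = R·c = 3389.5 × 1.1102 ≈ 3763 km.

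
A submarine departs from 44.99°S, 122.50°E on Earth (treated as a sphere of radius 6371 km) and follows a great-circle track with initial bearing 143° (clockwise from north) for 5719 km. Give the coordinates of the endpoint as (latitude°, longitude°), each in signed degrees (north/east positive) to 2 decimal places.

Angular distance δ = d/R = 5719/6371 = 0.89766 rad; initial bearing θ = 2.4958 rad.
sin φ₂ = sin φ₁ cos δ + cos φ₁ sin δ cos θ = (-0.7070)(0.6234) + (0.7072)(0.7819)(-0.7986) = -0.8824, so φ₂ = -61.93°.
Δλ = atan2(sin θ sin δ cos φ₁, cos δ − sin φ₁ sin φ₂) = atan2(0.3328, -0.0004) = 90.066°.
λ₂ = 122.500° + 90.066° = 212.57° → -147.43° after wrapping to (−180°, 180°].

-61.93°, -147.43°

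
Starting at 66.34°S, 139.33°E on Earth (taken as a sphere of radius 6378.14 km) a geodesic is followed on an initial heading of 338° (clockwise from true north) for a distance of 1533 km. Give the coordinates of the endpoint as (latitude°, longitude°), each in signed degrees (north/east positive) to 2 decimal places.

-53.23°, 130.76°

Angular distance δ = d/R = 1533/6378.14 = 0.24035 rad; initial bearing θ = 5.8992 rad.
sin φ₂ = sin φ₁ cos δ + cos φ₁ sin δ cos θ = (-0.9159)(0.9713) + (0.4013)(0.2380)(0.9272) = -0.8010, so φ₂ = -53.23°.
Δλ = atan2(sin θ sin δ cos φ₁, cos δ − sin φ₁ sin φ₂) = atan2(-0.0358, 0.2375) = -8.567°.
λ₂ = 139.330° − 8.567° = 130.76°.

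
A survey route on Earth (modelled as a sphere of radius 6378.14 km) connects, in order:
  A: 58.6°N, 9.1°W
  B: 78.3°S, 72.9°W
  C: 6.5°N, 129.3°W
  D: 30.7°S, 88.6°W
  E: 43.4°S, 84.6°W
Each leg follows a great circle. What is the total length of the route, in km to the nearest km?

Leg A→B: central angle 2.4803 rad, distance 15819.4 km.
Leg B→C: central angle 1.5701 rad, distance 10014.6 km.
Leg C→D: central angle 0.9399 rad, distance 5994.6 km.
Leg D→E: central angle 0.2285 rad, distance 1457.3 km.
Total: 15819.4 + 10014.6 + 5994.6 + 1457.3 ≈ 33286 km.

33286 km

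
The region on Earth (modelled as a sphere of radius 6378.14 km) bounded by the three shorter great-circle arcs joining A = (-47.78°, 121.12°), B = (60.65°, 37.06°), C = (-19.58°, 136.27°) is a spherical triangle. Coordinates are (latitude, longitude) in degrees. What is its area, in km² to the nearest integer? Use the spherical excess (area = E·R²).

Side lengths (central angles): a = 1.9455, b = 0.5369, c = 2.2287 rad; semiperimeter s = 2.3555.
By l'Huilier's theorem, tan(E/4) = √[tan(s/2) tan((s−a)/2) tan((s−b)/2) tan((s−c)/2)], giving spherical excess E = 0.7984 rad.
Area = E·R² = 0.7984 × (6378.14)² ≈ 32480778 km².

32480778 km²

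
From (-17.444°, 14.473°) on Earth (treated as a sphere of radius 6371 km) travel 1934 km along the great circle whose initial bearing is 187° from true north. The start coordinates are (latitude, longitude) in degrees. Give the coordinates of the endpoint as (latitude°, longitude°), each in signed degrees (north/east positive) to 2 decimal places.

Angular distance δ = d/R = 1934/6371 = 0.30356 rad; initial bearing θ = 3.2638 rad.
sin φ₂ = sin φ₁ cos δ + cos φ₁ sin δ cos θ = (-0.2998)(0.9543) + (0.9540)(0.2989)(-0.9925) = -0.5691, so φ₂ = -34.69°.
Δλ = atan2(sin θ sin δ cos φ₁, cos δ − sin φ₁ sin φ₂) = atan2(-0.0348, 0.7837) = -2.539°.
λ₂ = 14.473° − 2.539° = 11.93°.

-34.69°, 11.93°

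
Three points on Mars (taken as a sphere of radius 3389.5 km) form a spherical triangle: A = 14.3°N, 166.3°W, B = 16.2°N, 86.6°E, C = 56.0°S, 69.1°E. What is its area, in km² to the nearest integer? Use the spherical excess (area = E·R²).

Side lengths (central angles): a = 1.2861, b = 2.1089, c = 1.7770 rad; semiperimeter s = 2.5860.
By l'Huilier's theorem, tan(E/4) = √[tan(s/2) tan((s−a)/2) tan((s−b)/2) tan((s−c)/2)], giving spherical excess E = 1.9393 rad.
Area = E·R² = 1.9393 × (3389.5)² ≈ 22280231 km².

22280231 km²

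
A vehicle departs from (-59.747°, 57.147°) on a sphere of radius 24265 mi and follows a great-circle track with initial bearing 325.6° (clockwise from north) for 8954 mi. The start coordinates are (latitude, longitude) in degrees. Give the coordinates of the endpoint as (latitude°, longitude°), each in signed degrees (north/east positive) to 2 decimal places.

Angular distance δ = d/R = 8954/24265 = 0.36901 rad; initial bearing θ = 5.6828 rad.
sin φ₂ = sin φ₁ cos δ + cos φ₁ sin δ cos θ = (-0.8638)(0.9327) + (0.5038)(0.3607)(0.8251) = -0.6557, so φ₂ = -40.97°.
Δλ = atan2(sin θ sin δ cos φ₁, cos δ − sin φ₁ sin φ₂) = atan2(-0.1027, 0.3663) = -15.659°.
λ₂ = 57.147° − 15.659° = 41.49°.

-40.97°, 41.49°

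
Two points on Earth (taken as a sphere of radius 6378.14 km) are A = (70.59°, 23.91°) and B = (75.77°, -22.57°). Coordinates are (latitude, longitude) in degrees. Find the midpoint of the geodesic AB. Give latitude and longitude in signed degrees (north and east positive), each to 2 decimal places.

The central angle between A and B is δ = 0.2436 rad.
With f = 0.5, the slerp weights are sin((1−f)δ)/sin δ = 0.5037 and sin(fδ)/sin δ = 0.5037.
Weighted sum of the unit vectors: (0.5037)·(0.3038,0.1347,0.9432) + (0.5037)·(0.2270,-0.0943,0.9693) = (0.2674, 0.0203, 0.9634).
Converting back: φ = atan2(z, √(x²+y²)) = 74.45°, λ = atan2(y, x) = 4.35°.

74.45°, 4.35°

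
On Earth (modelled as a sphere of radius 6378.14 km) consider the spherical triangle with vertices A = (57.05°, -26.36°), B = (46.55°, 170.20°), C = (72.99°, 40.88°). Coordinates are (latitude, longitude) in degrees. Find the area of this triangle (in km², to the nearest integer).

10234166 km²

Side lengths (central angles): a = 0.9683, b = 0.5277, c = 1.3174 rad; semiperimeter s = 1.4067.
By l'Huilier's theorem, tan(E/4) = √[tan(s/2) tan((s−a)/2) tan((s−b)/2) tan((s−c)/2)], giving spherical excess E = 0.2516 rad.
Area = E·R² = 0.2516 × (6378.14)² ≈ 10234166 km².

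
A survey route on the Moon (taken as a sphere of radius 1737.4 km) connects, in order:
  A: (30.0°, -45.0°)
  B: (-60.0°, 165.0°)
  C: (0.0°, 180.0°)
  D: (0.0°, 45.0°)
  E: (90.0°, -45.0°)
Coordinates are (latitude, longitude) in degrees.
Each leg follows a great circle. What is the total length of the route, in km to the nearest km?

Leg A→B: central angle 2.5116 rad, distance 4363.6 km.
Leg B→C: central angle 1.0668 rad, distance 1853.4 km.
Leg C→D: central angle 2.3562 rad, distance 4093.7 km.
Leg D→E: central angle 1.5708 rad, distance 2729.1 km.
Total: 4363.6 + 1853.4 + 4093.7 + 2729.1 ≈ 13040 km.

13040 km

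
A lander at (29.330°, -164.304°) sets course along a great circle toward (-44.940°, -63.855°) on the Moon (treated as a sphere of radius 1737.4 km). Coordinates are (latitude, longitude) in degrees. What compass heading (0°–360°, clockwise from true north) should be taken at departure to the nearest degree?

128°

With φ₁ = 0.5119, φ₂ = -0.7844, Δλ = 1.7532 rad, the forward-azimuth formula gives
θ = atan2( sin Δλ cos φ₂ , cos φ₁ sin φ₂ − sin φ₁ cos φ₂ cos Δλ ) = atan2(0.6961, -0.5529) = 128.46°.
So the initial bearing is 128°.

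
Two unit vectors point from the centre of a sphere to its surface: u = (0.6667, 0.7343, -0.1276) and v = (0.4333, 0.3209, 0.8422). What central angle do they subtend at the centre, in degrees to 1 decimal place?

u·v = 0.4171; |u| = 1.0000, |v| = 1.0000.
cos θ = (u·v)/(|u||v|) = 0.4171, so θ = 65.4°.

65.4°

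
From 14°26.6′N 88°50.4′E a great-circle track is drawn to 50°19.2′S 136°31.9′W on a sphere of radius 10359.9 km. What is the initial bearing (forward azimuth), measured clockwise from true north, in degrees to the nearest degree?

With φ₁ = 0.2521, φ₂ = -0.8782, Δλ = 2.3497 rad, the forward-azimuth formula gives
θ = atan2( sin Δλ cos φ₂ , cos φ₁ sin φ₂ − sin φ₁ cos φ₂ cos Δλ ) = atan2(0.4544, -0.6334) = 144.34°.
So the initial bearing is 144°.

144°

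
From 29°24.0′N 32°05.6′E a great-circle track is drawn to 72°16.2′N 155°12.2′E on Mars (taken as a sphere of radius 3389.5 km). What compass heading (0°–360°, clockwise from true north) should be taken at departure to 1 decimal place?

With φ₁ = 0.5131, φ₂ = 1.2613, Δλ = 2.1487 rad, the forward-azimuth formula gives
θ = atan2( sin Δλ cos φ₂ , cos φ₁ sin φ₂ − sin φ₁ cos φ₂ cos Δλ ) = atan2(0.2551, 0.9115) = 15.63°.
So the initial bearing is 15.6°.

15.6°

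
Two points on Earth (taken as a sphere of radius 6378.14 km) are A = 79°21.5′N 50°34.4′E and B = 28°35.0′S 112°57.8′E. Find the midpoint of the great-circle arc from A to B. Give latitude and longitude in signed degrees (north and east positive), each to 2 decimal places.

27.29°, 103.33°

The central angle between A and B is δ = 1.9769 rad.
With f = 0.5, the slerp weights are sin((1−f)δ)/sin δ = 0.9091 and sin(fδ)/sin δ = 0.9091.
Weighted sum of the unit vectors: (0.9091)·(0.1173,0.1426,0.9828) + (0.9091)·(-0.3426,0.8085,-0.4784) = (-0.2048, 0.8647, 0.4585).
Converting back: φ = atan2(z, √(x²+y²)) = 27.29°, λ = atan2(y, x) = 103.33°.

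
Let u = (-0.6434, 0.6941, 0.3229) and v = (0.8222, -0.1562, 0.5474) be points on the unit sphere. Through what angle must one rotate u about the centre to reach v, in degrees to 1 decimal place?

u·v = -0.4607; |u| = 1.0000, |v| = 1.0000.
cos θ = (u·v)/(|u||v|) = -0.4607, so θ = 117.4°.

117.4°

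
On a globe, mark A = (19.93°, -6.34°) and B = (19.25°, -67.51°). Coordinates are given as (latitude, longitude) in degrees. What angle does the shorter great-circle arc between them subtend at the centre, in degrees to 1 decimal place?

57.3°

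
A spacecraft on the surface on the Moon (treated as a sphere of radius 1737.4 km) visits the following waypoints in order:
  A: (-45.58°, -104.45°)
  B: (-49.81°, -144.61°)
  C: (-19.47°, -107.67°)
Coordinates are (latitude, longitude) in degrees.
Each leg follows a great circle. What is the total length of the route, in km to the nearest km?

2099 km

Leg A→B: central angle 0.4717 rad, distance 819.5 km.
Leg B→C: central angle 0.7364 rad, distance 1279.4 km.
Total: 819.5 + 1279.4 ≈ 2099 km.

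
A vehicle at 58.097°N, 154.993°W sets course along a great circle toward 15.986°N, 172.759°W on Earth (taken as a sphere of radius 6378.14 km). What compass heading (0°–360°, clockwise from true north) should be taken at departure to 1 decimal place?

204.9°

Δλ = -17.766° = -0.3101 rad.
y = sin Δλ · cos φ₂ = (-0.3051)(0.9613) = -0.2933
x = cos φ₁ sin φ₂ − sin φ₁ cos φ₂ cos Δλ = (0.5285)(0.2754) − (0.8489)(0.9613)(0.9523) = -0.6316
θ = atan2(y, x) = -155.09°; adding 360° gives 204.9°.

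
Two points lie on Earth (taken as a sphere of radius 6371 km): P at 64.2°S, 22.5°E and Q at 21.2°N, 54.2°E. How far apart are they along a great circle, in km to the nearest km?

9882 km

With latitudes φ₁ = -64.200°, φ₂ = 21.200° and longitude difference Δλ = 31.700°:
Haversine: a = sin²(Δφ/2) + cos φ₁ cos φ₂ sin²(Δλ/2) = 0.4599 + (0.4352)(0.9323)(0.0746) = 0.49017.
Central angle c = 2·arcsin(√a) = 1.55113 rad.
Distance = R·c = 6371 × 1.5511 ≈ 9882 km.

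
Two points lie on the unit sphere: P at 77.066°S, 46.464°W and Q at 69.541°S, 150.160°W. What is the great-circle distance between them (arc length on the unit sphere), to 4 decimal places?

In radians: φ₁ = -1.3451, φ₂ = -1.2137, Δλ = -103.696° = -1.8098 rad.
cos c = sin φ₁ sin φ₂ + cos φ₁ cos φ₂ cos Δλ = (-0.9746)(-0.9369) + (0.2238)(0.3495)(-0.2368) = 0.89463,
so c = arccos(0.89463) = 0.46320 rad.
On the unit sphere the arc length equals the central angle: 0.4632.

0.4632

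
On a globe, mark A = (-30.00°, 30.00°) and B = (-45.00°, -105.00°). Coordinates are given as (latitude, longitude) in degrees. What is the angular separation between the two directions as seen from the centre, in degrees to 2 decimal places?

94.56°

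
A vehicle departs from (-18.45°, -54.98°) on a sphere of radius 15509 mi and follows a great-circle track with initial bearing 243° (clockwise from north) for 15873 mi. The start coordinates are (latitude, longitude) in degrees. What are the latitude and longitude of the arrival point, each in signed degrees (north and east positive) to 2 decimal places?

-32.17°, -118.99°

Angular distance δ = d/R = 15873/15509 = 1.02347 rad; initial bearing θ = 4.2412 rad.
sin φ₂ = sin φ₁ cos δ + cos φ₁ sin δ cos θ = (-0.3165)(0.5204) + (0.9486)(0.8539)(-0.4540) = -0.5324, so φ₂ = -32.17°.
Δλ = atan2(sin θ sin δ cos φ₁, cos δ − sin φ₁ sin φ₂) = atan2(-0.7217, 0.3519) = -64.007°.
λ₂ = -54.980° − 64.007° = -118.99°.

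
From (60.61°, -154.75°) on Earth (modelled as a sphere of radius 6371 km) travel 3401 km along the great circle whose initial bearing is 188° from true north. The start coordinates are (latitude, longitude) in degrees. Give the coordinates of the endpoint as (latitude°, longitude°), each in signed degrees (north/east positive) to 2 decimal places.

Angular distance δ = d/R = 3401/6371 = 0.53383 rad; initial bearing θ = 3.2812 rad.
sin φ₂ = sin φ₁ cos δ + cos φ₁ sin δ cos θ = (0.8713)(0.8609) + (0.4908)(0.5088)(-0.9903) = 0.5028, so φ₂ = 30.19°.
Δλ = atan2(sin θ sin δ cos φ₁, cos δ − sin φ₁ sin φ₂) = atan2(-0.0348, 0.4228) = -4.699°.
λ₂ = -154.750° − 4.699° = -159.45°.

30.19°, -159.45°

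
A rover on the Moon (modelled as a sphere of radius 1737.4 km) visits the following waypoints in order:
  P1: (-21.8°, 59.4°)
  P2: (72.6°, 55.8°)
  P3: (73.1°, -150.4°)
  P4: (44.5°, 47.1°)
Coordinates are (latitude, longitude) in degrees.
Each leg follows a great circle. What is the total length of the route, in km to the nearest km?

5749 km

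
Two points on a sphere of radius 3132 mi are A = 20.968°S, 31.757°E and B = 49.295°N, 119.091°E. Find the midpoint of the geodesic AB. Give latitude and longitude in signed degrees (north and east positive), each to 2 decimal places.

Central angle δ = 1.8162 rad. Interpolating on the sphere with fraction f = 0.5:
P = [sin((1−f)δ)·A + sin(fδ)·B] / sin δ = 0.8127·A + 0.8127·B in Cartesian coordinates,
giving P = (0.3876, 0.8626, 0.3253), i.e. latitude 18.98°, longitude 65.80°.

18.98°, 65.80°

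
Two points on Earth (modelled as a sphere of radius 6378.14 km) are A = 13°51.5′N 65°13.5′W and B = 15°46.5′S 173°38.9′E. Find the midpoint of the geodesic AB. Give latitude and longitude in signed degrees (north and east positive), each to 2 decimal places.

Central angle δ = 2.1509 rad. Interpolating on the sphere with fraction f = 0.5:
P = [sin((1−f)δ)·A + sin(fδ)·B] / sin δ = 1.0519·A + 1.0519·B in Cartesian coordinates,
giving P = (-0.5781, -0.8153, -0.0340), i.e. latitude -1.95°, longitude -125.34°.

-1.95°, -125.34°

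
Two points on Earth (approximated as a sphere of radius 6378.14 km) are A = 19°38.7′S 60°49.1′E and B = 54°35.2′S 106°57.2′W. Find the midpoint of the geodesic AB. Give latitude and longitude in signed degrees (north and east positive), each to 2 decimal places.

The central angle between A and B is δ = 1.8332 rad.
With f = 0.5, the slerp weights are sin((1−f)δ)/sin δ = 0.8216 and sin(fδ)/sin δ = 0.8216.
Weighted sum of the unit vectors: (0.8216)·(0.4592,0.8223,-0.3362) + (0.8216)·(-0.1690,-0.5543,-0.8150) = (0.2385, 0.2202, -0.9459).
Converting back: φ = atan2(z, √(x²+y²)) = -71.06°, λ = atan2(y, x) = 42.72°.

-71.06°, 42.72°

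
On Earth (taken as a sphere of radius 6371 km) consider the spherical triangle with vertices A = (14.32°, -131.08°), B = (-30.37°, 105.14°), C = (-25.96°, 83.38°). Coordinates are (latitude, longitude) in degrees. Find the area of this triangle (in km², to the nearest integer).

Side lengths (central angles): a = 0.3430, b = 2.5438, c = 2.2017 rad; semiperimeter s = 2.5442.
By l'Huilier's theorem, tan(E/4) = √[tan(s/2) tan((s−a)/2) tan((s−b)/2) tan((s−c)/2)], giving spherical excess E = 0.0616 rad.
Area = E·R² = 0.0616 × (6371)² ≈ 2499918 km².

2499918 km²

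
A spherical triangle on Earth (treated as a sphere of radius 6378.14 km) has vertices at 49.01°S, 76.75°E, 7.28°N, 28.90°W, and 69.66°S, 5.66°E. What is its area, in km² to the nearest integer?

22121396 km²

Side lengths (central angles): a = 1.4049, b = 0.6735, c = 1.8454 rad; semiperimeter s = 1.9619.
By l'Huilier's theorem, tan(E/4) = √[tan(s/2) tan((s−a)/2) tan((s−b)/2) tan((s−c)/2)], giving spherical excess E = 0.5438 rad.
Area = E·R² = 0.5438 × (6378.14)² ≈ 22121396 km².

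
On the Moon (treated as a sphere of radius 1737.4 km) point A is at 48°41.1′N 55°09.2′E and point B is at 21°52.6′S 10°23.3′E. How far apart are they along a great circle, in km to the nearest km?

Let φ₁ = 0.8497 rad, φ₂ = -0.3818 rad, and Δλ = -0.7813 rad.
Haversine: a = sin²(Δφ/2) + cos φ₁ cos φ₂ sin²(Δλ/2) = 0.3336 + (0.6602)(0.9280)(0.1450) = 0.42244.
Central angle c = 2·arcsin(√a) = 1.41504 rad.
Distance = R·c = 1737.4 × 1.4150 ≈ 2458 km.

2458 km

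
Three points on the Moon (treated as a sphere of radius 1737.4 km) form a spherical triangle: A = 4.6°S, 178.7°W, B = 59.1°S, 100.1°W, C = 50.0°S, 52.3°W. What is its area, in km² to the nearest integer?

134338 km²

Side lengths (central angles): a = 0.4969, b = 1.8952, c = 1.4000 rad; semiperimeter s = 1.8961.
By l'Huilier's theorem, tan(E/4) = √[tan(s/2) tan((s−a)/2) tan((s−b)/2) tan((s−c)/2)], giving spherical excess E = 0.0445 rad.
Area = E·R² = 0.0445 × (1737.4)² ≈ 134338 km².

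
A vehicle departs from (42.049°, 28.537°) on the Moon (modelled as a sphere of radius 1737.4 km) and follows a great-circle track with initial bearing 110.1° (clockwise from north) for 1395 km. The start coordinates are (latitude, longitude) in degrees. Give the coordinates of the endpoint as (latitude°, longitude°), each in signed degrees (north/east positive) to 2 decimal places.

Angular distance δ = d/R = 1395/1737.4 = 0.80292 rad; initial bearing θ = 1.9216 rad.
sin φ₂ = sin φ₁ cos δ + cos φ₁ sin δ cos θ = (0.6698)(0.6946) + (0.7426)(0.7194)(-0.3437) = 0.2816, so φ₂ = 16.36°.
Δλ = atan2(sin θ sin δ cos φ₁, cos δ − sin φ₁ sin φ₂) = atan2(0.5017, 0.5060) = 44.755°.
λ₂ = 28.537° + 44.755° = 73.29°.

16.36°, 73.29°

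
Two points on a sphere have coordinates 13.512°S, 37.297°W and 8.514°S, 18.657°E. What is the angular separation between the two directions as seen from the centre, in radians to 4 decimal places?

0.9607 rad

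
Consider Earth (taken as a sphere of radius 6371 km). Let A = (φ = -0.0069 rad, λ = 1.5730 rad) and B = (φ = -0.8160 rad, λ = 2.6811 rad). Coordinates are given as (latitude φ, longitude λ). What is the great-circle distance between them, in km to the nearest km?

7994 km

With latitudes φ₁ = -0.395°, φ₂ = -46.753° and longitude difference Δλ = 63.489°:
Haversine: a = sin²(Δφ/2) + cos φ₁ cos φ₂ sin²(Δλ/2) = 0.1549 + (1.0000)(0.6851)(0.2768) = 0.34458.
Central angle c = 2·arcsin(√a) = 1.25472 rad.
Distance = R·c = 6371 × 1.2547 ≈ 7994 km.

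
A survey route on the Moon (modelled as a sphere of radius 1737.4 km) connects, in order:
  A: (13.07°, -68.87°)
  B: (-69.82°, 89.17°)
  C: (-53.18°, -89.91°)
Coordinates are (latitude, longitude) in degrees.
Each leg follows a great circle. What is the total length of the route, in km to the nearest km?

5416 km

Leg A→B: central angle 2.1222 rad, distance 3687.2 km.
Leg B→C: central angle 0.9948 rad, distance 1728.4 km.
Total: 3687.2 + 1728.4 ≈ 5416 km.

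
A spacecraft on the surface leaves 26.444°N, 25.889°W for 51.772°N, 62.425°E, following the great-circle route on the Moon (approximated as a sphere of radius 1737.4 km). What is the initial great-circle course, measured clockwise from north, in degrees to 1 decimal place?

41.7°

With φ₁ = 0.4615, φ₂ = 0.9036, Δλ = 1.5414 rad, the forward-azimuth formula gives
θ = atan2( sin Δλ cos φ₂ , cos φ₁ sin φ₂ − sin φ₁ cos φ₂ cos Δλ ) = atan2(0.6185, 0.6953) = 41.66°.
So the initial bearing is 41.7°.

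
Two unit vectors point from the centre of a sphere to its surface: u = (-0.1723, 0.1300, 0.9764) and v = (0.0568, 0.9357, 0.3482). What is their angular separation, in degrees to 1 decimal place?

u·v = 0.4518; |u| = 1.0000, |v| = 1.0000.
cos θ = (u·v)/(|u||v|) = 0.4518, so θ = 63.1°.

63.1°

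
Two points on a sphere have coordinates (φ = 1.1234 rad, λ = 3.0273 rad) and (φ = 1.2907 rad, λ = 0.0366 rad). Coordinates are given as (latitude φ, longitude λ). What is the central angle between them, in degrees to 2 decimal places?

41.57°

With latitudes φ₁ = 64.366°, φ₂ = 73.952° and longitude difference Δλ = -171.354°:
cos c = sin φ₁ sin φ₂ + cos φ₁ cos φ₂ cos Δλ = (0.9016)(0.9610) + (0.4326)(0.2764)(-0.9886) = 0.74820,
so c = arccos(0.74820) = 0.72545 rad.
So the angular separation is 41.57°.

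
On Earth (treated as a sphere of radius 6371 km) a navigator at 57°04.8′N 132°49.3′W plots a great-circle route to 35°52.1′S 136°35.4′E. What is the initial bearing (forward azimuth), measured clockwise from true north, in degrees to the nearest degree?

249°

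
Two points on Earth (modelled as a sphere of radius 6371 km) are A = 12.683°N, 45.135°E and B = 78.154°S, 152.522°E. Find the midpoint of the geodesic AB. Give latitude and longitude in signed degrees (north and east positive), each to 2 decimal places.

Central angle δ = 1.8491 rad. Interpolating on the sphere with fraction f = 0.5:
P = [sin((1−f)δ)·A + sin(fδ)·B] / sin δ = 0.8303·A + 0.8303·B in Cartesian coordinates,
giving P = (0.4202, 0.6528, -0.6303), i.e. latitude -39.07°, longitude 57.23°.

-39.07°, 57.23°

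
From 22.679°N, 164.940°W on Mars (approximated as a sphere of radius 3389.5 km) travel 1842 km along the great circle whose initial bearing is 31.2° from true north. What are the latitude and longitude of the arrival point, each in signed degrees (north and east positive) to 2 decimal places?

47.57°, -141.55°

Angular distance δ = d/R = 1842/3389.5 = 0.54344 rad; initial bearing θ = 0.5445 rad.
sin φ₂ = sin φ₁ cos δ + cos φ₁ sin δ cos θ = (0.3856)(0.8559) + (0.9227)(0.5171)(0.8554) = 0.7381, so φ₂ = 47.57°.
Δλ = atan2(sin θ sin δ cos φ₁, cos δ − sin φ₁ sin φ₂) = atan2(0.2472, 0.5713) = 23.393°.
λ₂ = -164.940° + 23.393° = -141.55°.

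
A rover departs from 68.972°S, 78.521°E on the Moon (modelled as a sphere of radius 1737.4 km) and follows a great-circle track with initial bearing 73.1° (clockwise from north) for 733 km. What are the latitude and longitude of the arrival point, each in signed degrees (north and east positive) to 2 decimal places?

-53.98°, 120.30°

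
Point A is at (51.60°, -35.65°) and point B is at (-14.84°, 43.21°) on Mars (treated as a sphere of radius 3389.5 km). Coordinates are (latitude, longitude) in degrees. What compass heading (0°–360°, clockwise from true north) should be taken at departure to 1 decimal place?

107.9°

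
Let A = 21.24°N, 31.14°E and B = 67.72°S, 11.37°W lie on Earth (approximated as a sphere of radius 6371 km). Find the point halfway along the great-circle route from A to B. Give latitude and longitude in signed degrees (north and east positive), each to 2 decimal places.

Central angle δ = 1.6456 rad. Interpolating on the sphere with fraction f = 0.5:
P = [sin((1−f)δ)·A + sin(fδ)·B] / sin δ = 0.7351·A + 0.7351·B in Cartesian coordinates,
giving P = (0.8597, 0.2994, -0.4139), i.e. latitude -24.45°, longitude 19.20°.

-24.45°, 19.20°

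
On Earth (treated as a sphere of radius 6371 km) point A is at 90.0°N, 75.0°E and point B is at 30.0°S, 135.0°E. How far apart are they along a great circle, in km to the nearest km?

13343 km

Let φ₁ = 1.5708 rad, φ₂ = -0.5236 rad, and Δλ = 1.0472 rad.
cos c = sin φ₁ sin φ₂ + cos φ₁ cos φ₂ cos Δλ = (1.0000)(-0.5000) + (0.0000)(0.8660)(0.5000) = -0.50000,
so c = arccos(-0.50000) = 2.09440 rad.
Distance = R·c = 6371 × 2.0944 ≈ 13343 km.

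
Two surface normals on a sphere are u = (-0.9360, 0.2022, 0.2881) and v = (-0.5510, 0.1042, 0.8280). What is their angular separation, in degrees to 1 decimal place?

39.2°

u·v = 0.7754; |u| = 1.0000, |v| = 1.0000.
cos θ = (u·v)/(|u||v|) = 0.7753, so θ = 39.2°.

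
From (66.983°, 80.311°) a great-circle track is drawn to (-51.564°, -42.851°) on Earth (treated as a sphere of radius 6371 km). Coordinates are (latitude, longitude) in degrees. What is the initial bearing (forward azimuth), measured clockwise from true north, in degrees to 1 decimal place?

270.7°

Δλ = -123.162° = -2.1496 rad.
y = sin Δλ · cos φ₂ = (-0.8371)(0.6216) = -0.5204
x = cos φ₁ sin φ₂ − sin φ₁ cos φ₂ cos Δλ = (0.3910)(-0.7833) − (0.9204)(0.6216)(-0.5470) = 0.0067
θ = atan2(y, x) = -89.26°; adding 360° gives 270.7°.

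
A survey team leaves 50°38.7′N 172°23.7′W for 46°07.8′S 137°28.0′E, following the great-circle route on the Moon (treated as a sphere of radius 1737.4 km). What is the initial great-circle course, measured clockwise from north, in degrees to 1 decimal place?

Δλ = -50.138° = -0.8751 rad.
y = sin Δλ · cos φ₂ = (-0.7676)(0.6930) = -0.5320
x = cos φ₁ sin φ₂ − sin φ₁ cos φ₂ cos Δλ = (0.6341)(-0.7209) − (0.7732)(0.6930)(0.6409) = -0.8006
θ = atan2(y, x) = -146.40°; adding 360° gives 213.6°.

213.6°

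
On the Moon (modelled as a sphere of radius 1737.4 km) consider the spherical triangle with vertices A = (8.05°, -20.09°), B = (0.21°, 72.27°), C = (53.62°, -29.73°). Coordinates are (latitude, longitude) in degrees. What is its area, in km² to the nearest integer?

2639464 km²

Side lengths (central angles): a = 1.6915, b = 0.8069, c = 1.6111 rad; semiperimeter s = 2.0547.
By l'Huilier's theorem, tan(E/4) = √[tan(s/2) tan((s−a)/2) tan((s−b)/2) tan((s−c)/2)], giving spherical excess E = 0.8744 rad.
Area = E·R² = 0.8744 × (1737.4)² ≈ 2639464 km².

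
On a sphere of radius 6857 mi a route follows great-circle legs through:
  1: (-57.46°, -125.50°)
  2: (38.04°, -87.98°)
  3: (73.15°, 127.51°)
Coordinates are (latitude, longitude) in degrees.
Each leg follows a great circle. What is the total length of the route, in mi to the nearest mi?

Leg 1→2: central angle 1.7553 rad, distance 12036.2 mi.
Leg 2→3: central angle 1.1550 rad, distance 7920.2 mi.
Total: 12036.2 + 7920.2 ≈ 19956 mi.

19956 mi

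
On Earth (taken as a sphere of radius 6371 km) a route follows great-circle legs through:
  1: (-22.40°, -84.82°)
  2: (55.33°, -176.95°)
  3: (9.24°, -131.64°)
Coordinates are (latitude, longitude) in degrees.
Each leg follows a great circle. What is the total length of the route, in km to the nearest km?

Leg 1→2: central angle 1.9102 rad, distance 12170.1 km.
Leg 2→3: central angle 1.0158 rad, distance 6471.8 km.
Total: 12170.1 + 6471.8 ≈ 18642 km.

18642 km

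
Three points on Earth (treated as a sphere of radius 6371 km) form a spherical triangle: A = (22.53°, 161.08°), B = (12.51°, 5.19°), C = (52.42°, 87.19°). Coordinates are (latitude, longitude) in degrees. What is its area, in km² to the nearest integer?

4263301 km²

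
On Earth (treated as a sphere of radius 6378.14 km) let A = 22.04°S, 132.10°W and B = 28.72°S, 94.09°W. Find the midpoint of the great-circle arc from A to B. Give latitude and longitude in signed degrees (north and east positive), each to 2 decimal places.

Central angle δ = 0.6080 rad. Interpolating on the sphere with fraction f = 0.5:
P = [sin((1−f)δ)·A + sin(fδ)·B] / sin δ = 0.5240·A + 0.5240·B in Cartesian coordinates,
giving P = (-0.3584, -0.8188, -0.4485), i.e. latitude -26.64°, longitude -113.64°.

-26.64°, -113.64°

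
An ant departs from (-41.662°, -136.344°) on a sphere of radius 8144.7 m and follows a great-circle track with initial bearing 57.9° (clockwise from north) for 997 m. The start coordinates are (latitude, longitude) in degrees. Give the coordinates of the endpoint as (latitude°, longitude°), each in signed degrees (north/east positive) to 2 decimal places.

-37.68°, -128.83°

Angular distance δ = d/R = 997/8144.7 = 0.12241 rad; initial bearing θ = 1.0105 rad.
sin φ₂ = sin φ₁ cos δ + cos φ₁ sin δ cos θ = (-0.6647)(0.9925) + (0.7471)(0.1221)(0.5314) = -0.6113, so φ₂ = -37.68°.
Δλ = atan2(sin θ sin δ cos φ₁, cos δ − sin φ₁ sin φ₂) = atan2(0.0773, 0.5862) = 7.510°.
λ₂ = -136.344° + 7.510° = -128.83°.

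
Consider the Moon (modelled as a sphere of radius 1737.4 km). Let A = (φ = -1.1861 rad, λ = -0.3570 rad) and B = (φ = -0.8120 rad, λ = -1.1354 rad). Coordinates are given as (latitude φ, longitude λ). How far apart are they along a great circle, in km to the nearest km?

In radians: φ₁ = -1.1861, φ₂ = -0.8120, Δλ = -44.599° = -0.7784 rad.
Haversine: a = sin²(Δφ/2) + cos φ₁ cos φ₂ sin²(Δλ/2) = 0.0346 + (0.3753)(0.6880)(0.1440) = 0.07176.
Central angle c = 2·arcsin(√a) = 0.54238 rad.
Distance = R·c = 1737.4 × 0.5424 ≈ 942 km.

942 km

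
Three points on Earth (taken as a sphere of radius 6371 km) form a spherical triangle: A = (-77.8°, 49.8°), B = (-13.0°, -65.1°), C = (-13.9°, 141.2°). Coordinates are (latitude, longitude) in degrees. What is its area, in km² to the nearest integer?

58569002 km²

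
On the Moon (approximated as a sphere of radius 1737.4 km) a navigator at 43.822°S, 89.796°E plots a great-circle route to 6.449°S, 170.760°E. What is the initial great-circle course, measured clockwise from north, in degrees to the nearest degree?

88°

Δλ = 80.964° = 1.4131 rad.
y = sin Δλ · cos φ₂ = (0.9876)(0.9937) = 0.9813
x = cos φ₁ sin φ₂ − sin φ₁ cos φ₂ cos Δλ = (0.7215)(-0.1123) − (-0.6924)(0.9937)(0.1571) = 0.0270
θ = atan2(y, x) = 88.42°, so the bearing is 88°.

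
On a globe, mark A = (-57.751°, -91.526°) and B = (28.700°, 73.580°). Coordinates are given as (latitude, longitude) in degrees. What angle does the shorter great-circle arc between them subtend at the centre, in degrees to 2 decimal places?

Let φ₁ = -1.0079 rad, φ₂ = 0.5009 rad, and Δλ = 2.8816 rad.
cos c = sin φ₁ sin φ₂ + cos φ₁ cos φ₂ cos Δλ = (-0.8457)(0.4802) + (0.5336)(0.8771)(-0.9664) = -0.85846,
so c = arccos(-0.85846) = 2.60306 rad.
So the angular separation is 149.14°.

149.14°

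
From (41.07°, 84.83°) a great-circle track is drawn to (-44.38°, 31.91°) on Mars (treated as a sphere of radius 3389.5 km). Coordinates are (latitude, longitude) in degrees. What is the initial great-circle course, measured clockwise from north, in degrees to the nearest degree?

215°

Δλ = -52.920° = -0.9236 rad.
y = sin Δλ · cos φ₂ = (-0.7978)(0.7147) = -0.5702
x = cos φ₁ sin φ₂ − sin φ₁ cos φ₂ cos Δλ = (0.7539)(-0.6994) − (0.6570)(0.7147)(0.6029) = -0.8104
θ = atan2(y, x) = -144.87°; adding 360° gives 215°.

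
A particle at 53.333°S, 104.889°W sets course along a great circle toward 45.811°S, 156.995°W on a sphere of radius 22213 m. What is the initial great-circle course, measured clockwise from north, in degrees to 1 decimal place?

Δλ = -52.106° = -0.9094 rad.
y = sin Δλ · cos φ₂ = (-0.7891)(0.6970) = -0.5501
x = cos φ₁ sin φ₂ − sin φ₁ cos φ₂ cos Δλ = (0.5972)(-0.7170) − (-0.8021)(0.6970)(0.6142) = -0.0848
θ = atan2(y, x) = -98.76°; adding 360° gives 261.2°.

261.2°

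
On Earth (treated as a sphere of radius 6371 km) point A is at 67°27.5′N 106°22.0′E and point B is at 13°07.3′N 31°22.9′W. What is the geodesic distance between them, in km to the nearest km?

10433 km

With latitudes φ₁ = 67.458°, φ₂ = 13.122° and longitude difference Δλ = -137.748°:
Haversine: a = sin²(Δφ/2) + cos φ₁ cos φ₂ sin²(Δλ/2) = 0.2085 + (0.3834)(0.9739)(0.8701) = 0.53334.
Central angle c = 2·arcsin(√a) = 1.63752 rad.
Distance = R·c = 6371 × 1.6375 ≈ 10433 km.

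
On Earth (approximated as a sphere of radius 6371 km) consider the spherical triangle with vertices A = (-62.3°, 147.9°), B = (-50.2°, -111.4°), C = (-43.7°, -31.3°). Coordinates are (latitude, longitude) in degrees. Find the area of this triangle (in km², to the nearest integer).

Side lengths (central angles): a = 0.9143, b = 1.2915, c = 0.8957 rad; semiperimeter s = 1.5507.
By l'Huilier's theorem, tan(E/4) = √[tan(s/2) tan((s−a)/2) tan((s−b)/2) tan((s−c)/2)], giving spherical excess E = 0.4761 rad.
Area = E·R² = 0.4761 × (6371)² ≈ 19322948 km².

19322948 km²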